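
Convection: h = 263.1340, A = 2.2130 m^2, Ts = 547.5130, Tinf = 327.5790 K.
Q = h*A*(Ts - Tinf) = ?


dT = 219.9340 K
Q = 263.1340 * 2.2130 * 219.9340 = 128070.9864 W

128070.9864 W


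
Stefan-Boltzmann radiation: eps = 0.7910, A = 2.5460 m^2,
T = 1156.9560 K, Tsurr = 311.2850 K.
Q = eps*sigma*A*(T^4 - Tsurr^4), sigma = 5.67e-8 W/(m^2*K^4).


T^4 = 1.7917e+12
Tsurr^4 = 9.3893e+09
Q = 0.7910 * 5.67e-8 * 2.5460 * 1.7823e+12 = 203518.2907 W

203518.2907 W


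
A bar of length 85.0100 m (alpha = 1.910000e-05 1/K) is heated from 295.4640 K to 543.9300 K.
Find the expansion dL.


dT = 248.4660 K
dL = 1.910000e-05 * 85.0100 * 248.4660 = 0.403432 m
L_final = 85.413432 m

dL = 0.403432 m


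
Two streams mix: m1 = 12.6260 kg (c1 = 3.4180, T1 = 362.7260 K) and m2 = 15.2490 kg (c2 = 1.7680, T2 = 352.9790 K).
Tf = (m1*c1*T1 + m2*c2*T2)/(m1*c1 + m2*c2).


num = 25170.0786
den = 70.1159
Tf = 358.9782 K

358.9782 K


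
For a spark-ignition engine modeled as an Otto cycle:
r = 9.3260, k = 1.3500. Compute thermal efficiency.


r^(k-1) = 2.1847
eta = 1 - 1/2.1847 = 0.5423 = 54.2273%

54.2273%


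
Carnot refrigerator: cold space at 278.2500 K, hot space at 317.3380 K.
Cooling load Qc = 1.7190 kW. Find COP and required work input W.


COP = 278.2500 / 39.0880 = 7.1186
W = 1.7190 / 7.1186 = 0.2415 kW

COP = 7.1186, W = 0.2415 kW


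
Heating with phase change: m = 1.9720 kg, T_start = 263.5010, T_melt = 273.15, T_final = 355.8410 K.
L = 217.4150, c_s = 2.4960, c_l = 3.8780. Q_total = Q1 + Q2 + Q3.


Q1 (sensible, solid) = 1.9720 * 2.4960 * 9.6490 = 47.4935 kJ
Q2 (latent) = 1.9720 * 217.4150 = 428.7424 kJ
Q3 (sensible, liquid) = 1.9720 * 3.8780 * 82.6910 = 632.3725 kJ
Q_total = 1108.6083 kJ

1108.6083 kJ


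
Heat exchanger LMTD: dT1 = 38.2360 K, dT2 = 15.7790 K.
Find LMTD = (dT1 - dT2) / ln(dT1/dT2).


dT1/dT2 = 2.4232
ln(dT1/dT2) = 0.8851
LMTD = 22.4570 / 0.8851 = 25.3723 K

25.3723 K


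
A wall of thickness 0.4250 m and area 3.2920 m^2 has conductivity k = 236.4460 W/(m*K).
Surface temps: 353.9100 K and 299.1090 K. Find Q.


dT = 54.8010 K
Q = 236.4460 * 3.2920 * 54.8010 / 0.4250 = 100367.0943 W

100367.0943 W


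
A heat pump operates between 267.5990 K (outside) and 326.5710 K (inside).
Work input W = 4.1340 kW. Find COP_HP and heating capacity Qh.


COP = 326.5710 / 58.9720 = 5.5377
Qh = 5.5377 * 4.1340 = 22.8930 kW

COP = 5.5377, Qh = 22.8930 kW


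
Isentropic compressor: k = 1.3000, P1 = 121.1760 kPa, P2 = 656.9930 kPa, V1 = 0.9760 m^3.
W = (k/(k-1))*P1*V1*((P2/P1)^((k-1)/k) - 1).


(k-1)/k = 0.2308
(P2/P1)^exp = 1.4771
W = 4.3333 * 121.1760 * 0.9760 * (1.4771 - 1) = 244.5246 kJ

244.5246 kJ


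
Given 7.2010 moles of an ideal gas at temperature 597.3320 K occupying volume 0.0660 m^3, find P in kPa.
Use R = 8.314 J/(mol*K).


P = nRT/V = 7.2010 * 8.314 * 597.3320 / 0.0660
= 35761.7376 / 0.0660 = 541844.5091 Pa = 541.8445 kPa

541.8445 kPa


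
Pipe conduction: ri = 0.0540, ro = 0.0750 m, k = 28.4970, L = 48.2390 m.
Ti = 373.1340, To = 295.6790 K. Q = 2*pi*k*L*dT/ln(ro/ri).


dT = 77.4550 K
ln(ro/ri) = 0.3285
Q = 2*pi*28.4970*48.2390*77.4550 / 0.3285 = 2036507.5039 W

2036507.5039 W


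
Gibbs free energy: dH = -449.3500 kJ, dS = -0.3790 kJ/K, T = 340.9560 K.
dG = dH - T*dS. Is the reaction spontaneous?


T*dS = 340.9560 * -0.3790 = -129.2223 kJ
dG = -449.3500 + 129.2223 = -320.1277 kJ (spontaneous)

dG = -320.1277 kJ, spontaneous


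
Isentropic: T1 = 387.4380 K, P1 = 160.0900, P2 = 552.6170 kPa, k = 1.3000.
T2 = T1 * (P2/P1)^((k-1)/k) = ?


(k-1)/k = 0.2308
(P2/P1)^exp = 1.3310
T2 = 387.4380 * 1.3310 = 515.6677 K

515.6677 K


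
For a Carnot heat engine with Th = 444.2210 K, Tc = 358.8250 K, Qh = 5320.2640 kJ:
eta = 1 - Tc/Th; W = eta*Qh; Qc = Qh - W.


eta = 1 - 358.8250/444.2210 = 0.1922
W = 0.1922 * 5320.2640 = 1022.7550 kJ
Qc = 5320.2640 - 1022.7550 = 4297.5090 kJ

eta = 19.2238%, W = 1022.7550 kJ, Qc = 4297.5090 kJ


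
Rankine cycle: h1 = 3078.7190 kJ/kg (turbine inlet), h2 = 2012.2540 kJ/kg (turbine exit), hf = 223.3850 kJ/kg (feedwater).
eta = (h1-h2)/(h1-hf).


W = 1066.4650 kJ/kg
Q_in = 2855.3340 kJ/kg
eta = 0.3735 = 37.3499%

eta = 37.3499%


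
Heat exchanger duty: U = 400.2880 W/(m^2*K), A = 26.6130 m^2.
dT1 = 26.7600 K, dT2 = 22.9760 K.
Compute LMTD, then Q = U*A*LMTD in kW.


LMTD = 24.8199 K
Q = 400.2880 * 26.6130 * 24.8199 = 264403.4962 W = 264.4035 kW

264.4035 kW


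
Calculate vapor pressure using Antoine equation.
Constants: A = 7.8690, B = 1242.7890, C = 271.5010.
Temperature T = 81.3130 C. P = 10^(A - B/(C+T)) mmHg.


C+T = 352.8140
B/(C+T) = 3.5225
log10(P) = 7.8690 - 3.5225 = 4.3465
P = 10^4.3465 = 22207.2726 mmHg

22207.2726 mmHg


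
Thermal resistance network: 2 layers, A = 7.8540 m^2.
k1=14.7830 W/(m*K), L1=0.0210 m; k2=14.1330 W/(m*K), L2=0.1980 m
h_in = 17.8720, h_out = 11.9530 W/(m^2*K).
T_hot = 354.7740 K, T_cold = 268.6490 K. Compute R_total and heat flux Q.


R_conv_in = 1/(17.8720*7.8540) = 0.0071
R_1 = 0.0210/(14.7830*7.8540) = 0.0002
R_2 = 0.1980/(14.1330*7.8540) = 0.0018
R_conv_out = 1/(11.9530*7.8540) = 0.0107
R_total = 0.0197 K/W
Q = 86.1250 / 0.0197 = 4362.7770 W

R_total = 0.0197 K/W, Q = 4362.7770 W


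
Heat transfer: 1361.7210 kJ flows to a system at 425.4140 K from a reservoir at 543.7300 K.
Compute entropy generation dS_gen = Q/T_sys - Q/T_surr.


dS_sys = 1361.7210/425.4140 = 3.2009 kJ/K
dS_surr = -1361.7210/543.7300 = -2.5044 kJ/K
dS_gen = 3.2009 - 2.5044 = 0.6965 kJ/K (irreversible)

dS_gen = 0.6965 kJ/K, irreversible


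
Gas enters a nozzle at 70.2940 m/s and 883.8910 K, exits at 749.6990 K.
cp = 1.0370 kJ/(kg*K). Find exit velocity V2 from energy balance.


dT = 134.1920 K
2*cp*1000*dT = 278314.2080
V1^2 = 4941.2464
V2 = sqrt(283255.4544) = 532.2175 m/s

532.2175 m/s


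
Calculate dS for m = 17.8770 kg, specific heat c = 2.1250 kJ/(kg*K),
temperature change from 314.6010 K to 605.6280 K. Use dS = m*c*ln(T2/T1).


T2/T1 = 1.9251
ln(T2/T1) = 0.6550
dS = 17.8770 * 2.1250 * 0.6550 = 24.8811 kJ/K

24.8811 kJ/K


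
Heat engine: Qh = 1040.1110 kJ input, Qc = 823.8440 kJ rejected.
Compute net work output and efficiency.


W = 1040.1110 - 823.8440 = 216.2670 kJ
eta = 216.2670 / 1040.1110 = 0.2079 = 20.7927%

W = 216.2670 kJ, eta = 20.7927%


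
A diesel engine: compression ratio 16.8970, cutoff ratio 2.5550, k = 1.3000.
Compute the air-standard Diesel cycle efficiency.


r^(k-1) = 2.3353
rc^k = 3.3854
eta = 0.4947 = 49.4708%

49.4708%


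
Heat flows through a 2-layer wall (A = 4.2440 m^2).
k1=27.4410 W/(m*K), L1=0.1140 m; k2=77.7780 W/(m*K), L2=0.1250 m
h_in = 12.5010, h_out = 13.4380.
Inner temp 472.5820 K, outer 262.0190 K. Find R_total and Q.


R_conv_in = 1/(12.5010*4.2440) = 0.0188
R_1 = 0.1140/(27.4410*4.2440) = 0.0010
R_2 = 0.1250/(77.7780*4.2440) = 0.0004
R_conv_out = 1/(13.4380*4.2440) = 0.0175
R_total = 0.0377 K/W
Q = 210.5630 / 0.0377 = 5579.2228 W

R_total = 0.0377 K/W, Q = 5579.2228 W


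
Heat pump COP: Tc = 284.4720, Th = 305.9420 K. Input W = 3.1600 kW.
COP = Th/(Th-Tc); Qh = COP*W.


COP = 305.9420 / 21.4700 = 14.2497
Qh = 14.2497 * 3.1600 = 45.0292 kW

COP = 14.2497, Qh = 45.0292 kW


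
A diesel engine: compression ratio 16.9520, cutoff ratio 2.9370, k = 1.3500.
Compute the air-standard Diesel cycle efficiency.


r^(k-1) = 2.6929
rc^k = 4.2822
eta = 0.5339 = 53.3900%

53.3900%


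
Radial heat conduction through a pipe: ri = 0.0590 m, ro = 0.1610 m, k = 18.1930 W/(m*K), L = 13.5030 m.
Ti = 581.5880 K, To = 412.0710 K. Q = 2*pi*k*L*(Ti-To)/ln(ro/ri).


dT = 169.5170 K
ln(ro/ri) = 1.0039
Q = 2*pi*18.1930*13.5030*169.5170 / 1.0039 = 260646.3032 W

260646.3032 W


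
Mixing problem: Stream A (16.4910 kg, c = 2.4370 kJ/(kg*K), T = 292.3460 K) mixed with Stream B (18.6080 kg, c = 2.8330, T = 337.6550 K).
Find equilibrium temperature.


num = 29548.9445
den = 92.9050
Tf = 318.0554 K

318.0554 K


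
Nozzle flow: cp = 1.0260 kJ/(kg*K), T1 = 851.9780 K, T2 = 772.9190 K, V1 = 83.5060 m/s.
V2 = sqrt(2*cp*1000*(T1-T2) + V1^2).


dT = 79.0590 K
2*cp*1000*dT = 162229.0680
V1^2 = 6973.2520
V2 = sqrt(169202.3200) = 411.3421 m/s

411.3421 m/s


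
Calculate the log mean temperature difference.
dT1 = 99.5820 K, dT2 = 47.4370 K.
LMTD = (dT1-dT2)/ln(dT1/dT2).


dT1/dT2 = 2.0992
ln(dT1/dT2) = 0.7416
LMTD = 52.1450 / 0.7416 = 70.3162 K

70.3162 K


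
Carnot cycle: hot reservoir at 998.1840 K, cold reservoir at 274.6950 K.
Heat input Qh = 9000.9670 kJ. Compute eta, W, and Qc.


eta = 1 - 274.6950/998.1840 = 0.7248
W = 0.7248 * 9000.9670 = 6523.9481 kJ
Qc = 9000.9670 - 6523.9481 = 2477.0189 kJ

eta = 72.4805%, W = 6523.9481 kJ, Qc = 2477.0189 kJ


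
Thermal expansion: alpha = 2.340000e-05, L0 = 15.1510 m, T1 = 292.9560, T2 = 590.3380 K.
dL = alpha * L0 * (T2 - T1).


dT = 297.3820 K
dL = 2.340000e-05 * 15.1510 * 297.3820 = 0.105432 m
L_final = 15.256432 m

dL = 0.105432 m


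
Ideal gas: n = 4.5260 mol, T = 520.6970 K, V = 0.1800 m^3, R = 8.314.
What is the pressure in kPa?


P = nRT/V = 4.5260 * 8.314 * 520.6970 / 0.1800
= 19593.3928 / 0.1800 = 108852.1823 Pa = 108.8522 kPa

108.8522 kPa


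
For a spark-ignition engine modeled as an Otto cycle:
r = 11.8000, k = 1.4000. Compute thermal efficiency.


r^(k-1) = 2.6838
eta = 1 - 1/2.6838 = 0.6274 = 62.7396%

62.7396%


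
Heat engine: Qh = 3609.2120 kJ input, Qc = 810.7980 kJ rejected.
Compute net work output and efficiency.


W = 3609.2120 - 810.7980 = 2798.4140 kJ
eta = 2798.4140 / 3609.2120 = 0.7754 = 77.5353%

W = 2798.4140 kJ, eta = 77.5353%


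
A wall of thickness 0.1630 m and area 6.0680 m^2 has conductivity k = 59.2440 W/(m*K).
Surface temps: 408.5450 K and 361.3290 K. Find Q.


dT = 47.2160 K
Q = 59.2440 * 6.0680 * 47.2160 / 0.1630 = 104133.7560 W

104133.7560 W


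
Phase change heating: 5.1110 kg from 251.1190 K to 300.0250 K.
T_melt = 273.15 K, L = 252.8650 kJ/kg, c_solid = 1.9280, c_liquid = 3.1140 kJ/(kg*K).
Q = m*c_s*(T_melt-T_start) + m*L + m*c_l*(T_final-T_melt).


Q1 (sensible, solid) = 5.1110 * 1.9280 * 22.0310 = 217.0937 kJ
Q2 (latent) = 5.1110 * 252.8650 = 1292.3930 kJ
Q3 (sensible, liquid) = 5.1110 * 3.1140 * 26.8750 = 427.7332 kJ
Q_total = 1937.2199 kJ

1937.2199 kJ


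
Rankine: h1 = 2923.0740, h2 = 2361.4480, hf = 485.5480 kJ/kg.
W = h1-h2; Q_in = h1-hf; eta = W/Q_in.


W = 561.6260 kJ/kg
Q_in = 2437.5260 kJ/kg
eta = 0.2304 = 23.0408%

eta = 23.0408%


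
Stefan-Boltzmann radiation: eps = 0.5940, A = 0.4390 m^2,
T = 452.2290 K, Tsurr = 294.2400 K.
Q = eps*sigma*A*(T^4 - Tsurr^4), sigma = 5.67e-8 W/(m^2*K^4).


T^4 = 4.1825e+10
Tsurr^4 = 7.4956e+09
Q = 0.5940 * 5.67e-8 * 0.4390 * 3.4329e+10 = 507.5716 W

507.5716 W


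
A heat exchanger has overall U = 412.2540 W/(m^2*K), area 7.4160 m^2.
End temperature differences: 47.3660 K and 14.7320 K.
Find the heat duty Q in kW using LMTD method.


LMTD = 27.9429 K
Q = 412.2540 * 7.4160 * 27.9429 = 85429.0729 W = 85.4291 kW

85.4291 kW


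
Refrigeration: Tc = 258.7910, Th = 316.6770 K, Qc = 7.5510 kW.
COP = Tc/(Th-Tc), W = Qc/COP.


COP = 258.7910 / 57.8860 = 4.4707
W = 7.5510 / 4.4707 = 1.6890 kW

COP = 4.4707, W = 1.6890 kW


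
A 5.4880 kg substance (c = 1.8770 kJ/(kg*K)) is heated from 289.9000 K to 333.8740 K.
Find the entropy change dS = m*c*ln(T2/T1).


T2/T1 = 1.1517
ln(T2/T1) = 0.1412
dS = 5.4880 * 1.8770 * 0.1412 = 1.4548 kJ/K

1.4548 kJ/K


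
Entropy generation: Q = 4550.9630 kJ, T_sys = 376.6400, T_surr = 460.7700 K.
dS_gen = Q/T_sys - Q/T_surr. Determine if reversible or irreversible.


dS_sys = 4550.9630/376.6400 = 12.0831 kJ/K
dS_surr = -4550.9630/460.7700 = -9.8769 kJ/K
dS_gen = 12.0831 - 9.8769 = 2.2062 kJ/K (irreversible)

dS_gen = 2.2062 kJ/K, irreversible


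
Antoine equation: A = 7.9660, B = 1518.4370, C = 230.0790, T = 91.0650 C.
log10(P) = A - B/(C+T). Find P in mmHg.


C+T = 321.1440
B/(C+T) = 4.7282
log10(P) = 7.9660 - 4.7282 = 3.2378
P = 10^3.2378 = 1728.9711 mmHg

1728.9711 mmHg


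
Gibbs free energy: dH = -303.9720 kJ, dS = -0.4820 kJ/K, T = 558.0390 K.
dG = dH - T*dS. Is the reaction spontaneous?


T*dS = 558.0390 * -0.4820 = -268.9748 kJ
dG = -303.9720 + 268.9748 = -34.9972 kJ (spontaneous)

dG = -34.9972 kJ, spontaneous


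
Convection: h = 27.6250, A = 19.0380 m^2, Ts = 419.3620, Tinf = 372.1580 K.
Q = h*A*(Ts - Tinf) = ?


dT = 47.2040 K
Q = 27.6250 * 19.0380 * 47.2040 = 24825.7519 W

24825.7519 W


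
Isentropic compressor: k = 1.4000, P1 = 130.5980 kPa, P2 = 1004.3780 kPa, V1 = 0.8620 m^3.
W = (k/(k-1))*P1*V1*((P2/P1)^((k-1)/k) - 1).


(k-1)/k = 0.2857
(P2/P1)^exp = 1.7911
W = 3.5000 * 130.5980 * 0.8620 * (1.7911 - 1) = 311.7238 kJ

311.7238 kJ


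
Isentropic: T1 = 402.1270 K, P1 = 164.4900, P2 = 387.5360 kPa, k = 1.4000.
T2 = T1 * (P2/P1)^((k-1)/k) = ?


(k-1)/k = 0.2857
(P2/P1)^exp = 1.2774
T2 = 402.1270 * 1.2774 = 513.6866 K

513.6866 K


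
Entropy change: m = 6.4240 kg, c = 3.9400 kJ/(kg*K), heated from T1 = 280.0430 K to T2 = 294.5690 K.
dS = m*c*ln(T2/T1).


T2/T1 = 1.0519
ln(T2/T1) = 0.0506
dS = 6.4240 * 3.9400 * 0.0506 = 1.2800 kJ/K

1.2800 kJ/K


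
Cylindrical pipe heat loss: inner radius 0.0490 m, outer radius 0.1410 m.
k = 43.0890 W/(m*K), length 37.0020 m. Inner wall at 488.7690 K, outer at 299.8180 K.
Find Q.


dT = 188.9510 K
ln(ro/ri) = 1.0569
Q = 2*pi*43.0890*37.0020*188.9510 / 1.0569 = 1790896.5939 W

1790896.5939 W


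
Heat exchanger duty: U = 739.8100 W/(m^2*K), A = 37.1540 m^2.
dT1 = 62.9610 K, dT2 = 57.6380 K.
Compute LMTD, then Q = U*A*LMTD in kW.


LMTD = 60.2603 K
Q = 739.8100 * 37.1540 * 60.2603 = 1656369.4856 W = 1656.3695 kW

1656.3695 kW


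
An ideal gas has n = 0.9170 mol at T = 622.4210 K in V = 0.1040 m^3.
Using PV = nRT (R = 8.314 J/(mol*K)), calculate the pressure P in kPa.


P = nRT/V = 0.9170 * 8.314 * 622.4210 / 0.1040
= 4745.2991 / 0.1040 = 45627.8761 Pa = 45.6279 kPa

45.6279 kPa


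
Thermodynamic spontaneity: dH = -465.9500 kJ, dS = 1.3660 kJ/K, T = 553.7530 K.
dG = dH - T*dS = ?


T*dS = 553.7530 * 1.3660 = 756.4266 kJ
dG = -465.9500 - 756.4266 = -1222.3766 kJ (spontaneous)

dG = -1222.3766 kJ, spontaneous


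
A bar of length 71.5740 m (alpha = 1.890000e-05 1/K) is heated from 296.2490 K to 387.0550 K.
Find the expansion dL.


dT = 90.8060 K
dL = 1.890000e-05 * 71.5740 * 90.8060 = 0.122838 m
L_final = 71.696838 m

dL = 0.122838 m


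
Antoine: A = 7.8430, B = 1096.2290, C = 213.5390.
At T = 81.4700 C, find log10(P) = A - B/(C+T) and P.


C+T = 295.0090
B/(C+T) = 3.7159
log10(P) = 7.8430 - 3.7159 = 4.1271
P = 10^4.1271 = 13399.3231 mmHg

13399.3231 mmHg


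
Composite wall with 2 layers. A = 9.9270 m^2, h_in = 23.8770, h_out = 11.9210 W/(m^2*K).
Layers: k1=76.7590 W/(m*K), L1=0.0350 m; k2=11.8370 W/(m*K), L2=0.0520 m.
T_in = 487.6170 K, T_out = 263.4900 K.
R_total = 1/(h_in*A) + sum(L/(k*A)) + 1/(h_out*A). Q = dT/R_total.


R_conv_in = 1/(23.8770*9.9270) = 0.0042
R_1 = 0.0350/(76.7590*9.9270) = 4.5933e-05
R_2 = 0.0520/(11.8370*9.9270) = 0.0004
R_conv_out = 1/(11.9210*9.9270) = 0.0085
R_total = 0.0132 K/W
Q = 224.1270 / 0.0132 = 17033.9852 W

R_total = 0.0132 K/W, Q = 17033.9852 W


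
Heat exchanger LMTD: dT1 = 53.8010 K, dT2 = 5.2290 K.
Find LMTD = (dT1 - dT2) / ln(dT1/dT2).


dT1/dT2 = 10.2890
ln(dT1/dT2) = 2.3311
LMTD = 48.5720 / 2.3311 = 20.8368 K

20.8368 K


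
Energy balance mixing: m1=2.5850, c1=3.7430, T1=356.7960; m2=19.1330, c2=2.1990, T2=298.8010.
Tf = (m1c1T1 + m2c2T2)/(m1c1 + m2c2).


num = 16023.8290
den = 51.7491
Tf = 309.6445 K

309.6445 K


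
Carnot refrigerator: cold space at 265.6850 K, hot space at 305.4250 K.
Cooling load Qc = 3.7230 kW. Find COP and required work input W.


COP = 265.6850 / 39.7400 = 6.6856
W = 3.7230 / 6.6856 = 0.5569 kW

COP = 6.6856, W = 0.5569 kW


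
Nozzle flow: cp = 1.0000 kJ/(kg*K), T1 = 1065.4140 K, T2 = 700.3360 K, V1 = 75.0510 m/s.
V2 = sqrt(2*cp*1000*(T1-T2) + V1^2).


dT = 365.0780 K
2*cp*1000*dT = 730156.0000
V1^2 = 5632.6526
V2 = sqrt(735788.6526) = 857.7812 m/s

857.7812 m/s


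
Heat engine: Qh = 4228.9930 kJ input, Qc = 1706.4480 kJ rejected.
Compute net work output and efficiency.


W = 4228.9930 - 1706.4480 = 2522.5450 kJ
eta = 2522.5450 / 4228.9930 = 0.5965 = 59.6488%

W = 2522.5450 kJ, eta = 59.6488%


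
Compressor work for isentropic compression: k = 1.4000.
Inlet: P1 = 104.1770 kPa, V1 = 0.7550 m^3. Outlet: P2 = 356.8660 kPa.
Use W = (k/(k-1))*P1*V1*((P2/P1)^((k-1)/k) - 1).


(k-1)/k = 0.2857
(P2/P1)^exp = 1.4216
W = 3.5000 * 104.1770 * 0.7550 * (1.4216 - 1) = 116.0645 kJ

116.0645 kJ


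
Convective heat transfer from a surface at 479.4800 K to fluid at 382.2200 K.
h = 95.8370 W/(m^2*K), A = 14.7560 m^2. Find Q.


dT = 97.2600 K
Q = 95.8370 * 14.7560 * 97.2600 = 137542.2493 W

137542.2493 W


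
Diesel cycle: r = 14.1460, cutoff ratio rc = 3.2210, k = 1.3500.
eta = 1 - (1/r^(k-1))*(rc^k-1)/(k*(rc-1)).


r^(k-1) = 2.5277
rc^k = 4.8505
eta = 0.4919 = 49.1941%

49.1941%


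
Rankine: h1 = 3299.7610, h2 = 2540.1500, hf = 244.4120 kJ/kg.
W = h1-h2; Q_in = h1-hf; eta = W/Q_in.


W = 759.6110 kJ/kg
Q_in = 3055.3490 kJ/kg
eta = 0.2486 = 24.8617%

eta = 24.8617%


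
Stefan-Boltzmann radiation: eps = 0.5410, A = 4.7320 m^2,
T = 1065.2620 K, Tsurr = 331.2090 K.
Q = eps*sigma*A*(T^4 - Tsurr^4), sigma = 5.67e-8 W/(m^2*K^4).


T^4 = 1.2877e+12
Tsurr^4 = 1.2034e+10
Q = 0.5410 * 5.67e-8 * 4.7320 * 1.2757e+12 = 185171.0988 W

185171.0988 W


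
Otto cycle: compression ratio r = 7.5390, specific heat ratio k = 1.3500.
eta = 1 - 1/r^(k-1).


r^(k-1) = 2.0280
eta = 1 - 1/2.0280 = 0.5069 = 50.6894%

50.6894%


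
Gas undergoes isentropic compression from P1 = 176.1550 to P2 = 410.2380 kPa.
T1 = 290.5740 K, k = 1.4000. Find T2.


(k-1)/k = 0.2857
(P2/P1)^exp = 1.2732
T2 = 290.5740 * 1.2732 = 369.9595 K

369.9595 K


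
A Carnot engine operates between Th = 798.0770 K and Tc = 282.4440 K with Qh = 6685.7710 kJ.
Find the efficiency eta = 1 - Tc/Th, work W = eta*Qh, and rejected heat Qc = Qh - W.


eta = 1 - 282.4440/798.0770 = 0.6461
W = 0.6461 * 6685.7710 = 4319.6385 kJ
Qc = 6685.7710 - 4319.6385 = 2366.1325 kJ

eta = 64.6094%, W = 4319.6385 kJ, Qc = 2366.1325 kJ


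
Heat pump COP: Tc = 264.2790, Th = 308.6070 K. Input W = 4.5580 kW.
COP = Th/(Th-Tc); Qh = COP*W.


COP = 308.6070 / 44.3280 = 6.9619
Qh = 6.9619 * 4.5580 = 31.7323 kW

COP = 6.9619, Qh = 31.7323 kW


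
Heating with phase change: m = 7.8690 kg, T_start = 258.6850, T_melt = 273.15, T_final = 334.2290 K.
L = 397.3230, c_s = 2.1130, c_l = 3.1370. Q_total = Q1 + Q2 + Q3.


Q1 (sensible, solid) = 7.8690 * 2.1130 * 14.4650 = 240.5124 kJ
Q2 (latent) = 7.8690 * 397.3230 = 3126.5347 kJ
Q3 (sensible, liquid) = 7.8690 * 3.1370 * 61.0790 = 1507.7384 kJ
Q_total = 4874.7854 kJ

4874.7854 kJ


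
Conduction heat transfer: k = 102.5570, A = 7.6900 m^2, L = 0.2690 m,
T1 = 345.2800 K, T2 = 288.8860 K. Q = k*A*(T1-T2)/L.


dT = 56.3940 K
Q = 102.5570 * 7.6900 * 56.3940 / 0.2690 = 165337.8432 W

165337.8432 W


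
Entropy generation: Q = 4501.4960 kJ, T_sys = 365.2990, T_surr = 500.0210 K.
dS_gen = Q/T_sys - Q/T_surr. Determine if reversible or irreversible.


dS_sys = 4501.4960/365.2990 = 12.3228 kJ/K
dS_surr = -4501.4960/500.0210 = -9.0026 kJ/K
dS_gen = 12.3228 - 9.0026 = 3.3202 kJ/K (irreversible)

dS_gen = 3.3202 kJ/K, irreversible


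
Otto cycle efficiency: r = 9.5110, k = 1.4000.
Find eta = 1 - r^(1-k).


r^(k-1) = 2.4620
eta = 1 - 1/2.4620 = 0.5938 = 59.3828%

59.3828%


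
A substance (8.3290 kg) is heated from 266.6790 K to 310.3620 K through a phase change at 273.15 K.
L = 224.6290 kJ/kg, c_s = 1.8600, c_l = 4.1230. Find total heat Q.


Q1 (sensible, solid) = 8.3290 * 1.8600 * 6.4710 = 100.2483 kJ
Q2 (latent) = 8.3290 * 224.6290 = 1870.9349 kJ
Q3 (sensible, liquid) = 8.3290 * 4.1230 * 37.2120 = 1277.8775 kJ
Q_total = 3249.0607 kJ

3249.0607 kJ


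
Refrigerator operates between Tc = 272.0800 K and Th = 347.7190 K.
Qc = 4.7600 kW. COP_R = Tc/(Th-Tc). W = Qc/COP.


COP = 272.0800 / 75.6390 = 3.5971
W = 4.7600 / 3.5971 = 1.3233 kW

COP = 3.5971, W = 1.3233 kW


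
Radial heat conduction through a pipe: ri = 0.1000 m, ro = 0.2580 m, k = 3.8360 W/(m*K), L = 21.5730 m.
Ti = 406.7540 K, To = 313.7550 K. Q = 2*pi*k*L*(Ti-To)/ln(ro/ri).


dT = 92.9990 K
ln(ro/ri) = 0.9478
Q = 2*pi*3.8360*21.5730*92.9990 / 0.9478 = 51019.4112 W

51019.4112 W


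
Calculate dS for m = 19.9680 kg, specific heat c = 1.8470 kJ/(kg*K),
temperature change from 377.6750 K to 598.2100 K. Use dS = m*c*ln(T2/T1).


T2/T1 = 1.5839
ln(T2/T1) = 0.4599
dS = 19.9680 * 1.8470 * 0.4599 = 16.9618 kJ/K

16.9618 kJ/K


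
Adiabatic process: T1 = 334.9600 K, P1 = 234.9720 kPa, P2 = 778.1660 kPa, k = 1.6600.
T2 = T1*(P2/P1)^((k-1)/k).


(k-1)/k = 0.3976
(P2/P1)^exp = 1.6098
T2 = 334.9600 * 1.6098 = 539.2154 K

539.2154 K


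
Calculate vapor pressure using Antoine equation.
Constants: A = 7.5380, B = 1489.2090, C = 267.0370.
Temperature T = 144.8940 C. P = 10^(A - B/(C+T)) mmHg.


C+T = 411.9310
B/(C+T) = 3.6152
log10(P) = 7.5380 - 3.6152 = 3.9228
P = 10^3.9228 = 8371.6216 mmHg

8371.6216 mmHg


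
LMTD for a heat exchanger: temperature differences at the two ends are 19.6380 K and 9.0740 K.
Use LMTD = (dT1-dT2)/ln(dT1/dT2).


dT1/dT2 = 2.1642
ln(dT1/dT2) = 0.7721
LMTD = 10.5640 / 0.7721 = 13.6830 K

13.6830 K


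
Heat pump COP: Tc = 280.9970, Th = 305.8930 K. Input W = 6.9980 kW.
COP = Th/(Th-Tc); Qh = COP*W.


COP = 305.8930 / 24.8960 = 12.2868
Qh = 12.2868 * 6.9980 = 85.9833 kW

COP = 12.2868, Qh = 85.9833 kW


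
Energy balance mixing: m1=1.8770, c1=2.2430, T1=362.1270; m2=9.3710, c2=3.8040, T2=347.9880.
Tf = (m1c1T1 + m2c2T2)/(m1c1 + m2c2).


num = 13929.4219
den = 39.8574
Tf = 349.4815 K

349.4815 K


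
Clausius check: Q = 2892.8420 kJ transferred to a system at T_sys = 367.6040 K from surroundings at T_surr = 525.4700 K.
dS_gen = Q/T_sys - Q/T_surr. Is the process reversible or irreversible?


dS_sys = 2892.8420/367.6040 = 7.8695 kJ/K
dS_surr = -2892.8420/525.4700 = -5.5052 kJ/K
dS_gen = 7.8695 - 5.5052 = 2.3642 kJ/K (irreversible)

dS_gen = 2.3642 kJ/K, irreversible


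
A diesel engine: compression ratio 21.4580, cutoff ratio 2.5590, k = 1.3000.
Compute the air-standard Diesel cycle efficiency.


r^(k-1) = 2.5089
rc^k = 3.3923
eta = 0.5295 = 52.9516%

52.9516%


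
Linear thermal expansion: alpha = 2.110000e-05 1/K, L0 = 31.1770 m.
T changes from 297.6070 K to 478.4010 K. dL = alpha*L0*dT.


dT = 180.7940 K
dL = 2.110000e-05 * 31.1770 * 180.7940 = 0.118933 m
L_final = 31.295933 m

dL = 0.118933 m


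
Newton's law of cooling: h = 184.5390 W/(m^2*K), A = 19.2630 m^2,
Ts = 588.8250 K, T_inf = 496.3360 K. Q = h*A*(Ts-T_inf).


dT = 92.4890 K
Q = 184.5390 * 19.2630 * 92.4890 = 328777.5625 W

328777.5625 W


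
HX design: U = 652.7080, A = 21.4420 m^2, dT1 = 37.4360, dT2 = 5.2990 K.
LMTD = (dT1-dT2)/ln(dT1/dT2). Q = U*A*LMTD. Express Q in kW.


LMTD = 16.4374 K
Q = 652.7080 * 21.4420 * 16.4374 = 230047.3964 W = 230.0474 kW

230.0474 kW


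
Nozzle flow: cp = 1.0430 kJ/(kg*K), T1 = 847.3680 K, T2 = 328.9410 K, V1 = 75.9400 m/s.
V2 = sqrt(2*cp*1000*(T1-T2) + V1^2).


dT = 518.4270 K
2*cp*1000*dT = 1081438.7220
V1^2 = 5766.8836
V2 = sqrt(1087205.6056) = 1042.6915 m/s

1042.6915 m/s


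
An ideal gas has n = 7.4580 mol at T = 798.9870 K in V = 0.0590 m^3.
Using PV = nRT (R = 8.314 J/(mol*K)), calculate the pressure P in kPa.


P = nRT/V = 7.4580 * 8.314 * 798.9870 / 0.0590
= 49541.8377 / 0.0590 = 839692.1646 Pa = 839.6922 kPa

839.6922 kPa


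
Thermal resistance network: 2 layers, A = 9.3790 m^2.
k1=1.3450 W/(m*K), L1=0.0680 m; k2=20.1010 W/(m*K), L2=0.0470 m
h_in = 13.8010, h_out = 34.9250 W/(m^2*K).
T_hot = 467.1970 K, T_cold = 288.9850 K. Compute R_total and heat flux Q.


R_conv_in = 1/(13.8010*9.3790) = 0.0077
R_1 = 0.0680/(1.3450*9.3790) = 0.0054
R_2 = 0.0470/(20.1010*9.3790) = 0.0002
R_conv_out = 1/(34.9250*9.3790) = 0.0031
R_total = 0.0164 K/W
Q = 178.2120 / 0.0164 = 10854.4819 W

R_total = 0.0164 K/W, Q = 10854.4819 W


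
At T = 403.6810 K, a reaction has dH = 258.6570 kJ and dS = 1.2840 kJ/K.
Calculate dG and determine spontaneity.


T*dS = 403.6810 * 1.2840 = 518.3264 kJ
dG = 258.6570 - 518.3264 = -259.6694 kJ (spontaneous)

dG = -259.6694 kJ, spontaneous


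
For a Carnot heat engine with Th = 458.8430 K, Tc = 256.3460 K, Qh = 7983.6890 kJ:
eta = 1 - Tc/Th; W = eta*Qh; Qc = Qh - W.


eta = 1 - 256.3460/458.8430 = 0.4413
W = 0.4413 * 7983.6890 = 3523.3687 kJ
Qc = 7983.6890 - 3523.3687 = 4460.3203 kJ

eta = 44.1321%, W = 3523.3687 kJ, Qc = 4460.3203 kJ


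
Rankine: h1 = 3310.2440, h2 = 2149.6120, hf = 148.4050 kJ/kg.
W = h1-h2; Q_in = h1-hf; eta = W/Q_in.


W = 1160.6320 kJ/kg
Q_in = 3161.8390 kJ/kg
eta = 0.3671 = 36.7075%

eta = 36.7075%


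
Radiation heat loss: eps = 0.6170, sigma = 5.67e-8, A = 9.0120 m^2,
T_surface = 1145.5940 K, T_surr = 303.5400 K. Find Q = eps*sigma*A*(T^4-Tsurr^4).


T^4 = 1.7224e+12
Tsurr^4 = 8.4891e+09
Q = 0.6170 * 5.67e-8 * 9.0120 * 1.7139e+12 = 540339.2134 W

540339.2134 W


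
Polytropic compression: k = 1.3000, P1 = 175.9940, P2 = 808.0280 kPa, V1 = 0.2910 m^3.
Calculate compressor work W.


(k-1)/k = 0.2308
(P2/P1)^exp = 1.4215
W = 4.3333 * 175.9940 * 0.2910 * (1.4215 - 1) = 93.5471 kJ

93.5471 kJ


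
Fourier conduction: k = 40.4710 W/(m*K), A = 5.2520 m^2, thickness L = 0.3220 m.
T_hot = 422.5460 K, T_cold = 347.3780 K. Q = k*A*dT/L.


dT = 75.1680 K
Q = 40.4710 * 5.2520 * 75.1680 / 0.3220 = 49618.7451 W

49618.7451 W


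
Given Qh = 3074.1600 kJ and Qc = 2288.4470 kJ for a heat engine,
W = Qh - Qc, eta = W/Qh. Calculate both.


W = 3074.1600 - 2288.4470 = 785.7130 kJ
eta = 785.7130 / 3074.1600 = 0.2556 = 25.5586%

W = 785.7130 kJ, eta = 25.5586%


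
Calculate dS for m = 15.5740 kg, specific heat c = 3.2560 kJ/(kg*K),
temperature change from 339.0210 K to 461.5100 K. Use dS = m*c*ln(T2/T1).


T2/T1 = 1.3613
ln(T2/T1) = 0.3084
dS = 15.5740 * 3.2560 * 0.3084 = 15.6408 kJ/K

15.6408 kJ/K


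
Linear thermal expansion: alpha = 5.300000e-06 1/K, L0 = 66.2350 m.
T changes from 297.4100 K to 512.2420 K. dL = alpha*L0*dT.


dT = 214.8320 K
dL = 5.300000e-06 * 66.2350 * 214.8320 = 0.075416 m
L_final = 66.310416 m

dL = 0.075416 m


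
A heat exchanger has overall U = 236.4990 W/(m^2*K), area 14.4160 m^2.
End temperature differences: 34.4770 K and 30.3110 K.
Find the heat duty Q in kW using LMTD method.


LMTD = 32.3493 K
Q = 236.4990 * 14.4160 * 32.3493 = 110290.7318 W = 110.2907 kW

110.2907 kW


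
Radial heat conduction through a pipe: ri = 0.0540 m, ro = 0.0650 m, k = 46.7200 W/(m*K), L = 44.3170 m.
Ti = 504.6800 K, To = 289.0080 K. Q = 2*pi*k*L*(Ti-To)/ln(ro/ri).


dT = 215.6720 K
ln(ro/ri) = 0.1854
Q = 2*pi*46.7200*44.3170*215.6720 / 0.1854 = 1.5133e+07 W

1.5133e+07 W


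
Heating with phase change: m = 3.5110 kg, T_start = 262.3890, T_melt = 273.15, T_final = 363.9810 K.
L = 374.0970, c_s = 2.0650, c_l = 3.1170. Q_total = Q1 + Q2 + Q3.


Q1 (sensible, solid) = 3.5110 * 2.0650 * 10.7610 = 78.0196 kJ
Q2 (latent) = 3.5110 * 374.0970 = 1313.4546 kJ
Q3 (sensible, liquid) = 3.5110 * 3.1170 * 90.8310 = 994.0351 kJ
Q_total = 2385.5092 kJ

2385.5092 kJ


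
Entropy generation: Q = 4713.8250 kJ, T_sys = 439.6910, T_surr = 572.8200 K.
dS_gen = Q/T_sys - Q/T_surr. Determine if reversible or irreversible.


dS_sys = 4713.8250/439.6910 = 10.7208 kJ/K
dS_surr = -4713.8250/572.8200 = -8.2292 kJ/K
dS_gen = 10.7208 - 8.2292 = 2.4916 kJ/K (irreversible)

dS_gen = 2.4916 kJ/K, irreversible


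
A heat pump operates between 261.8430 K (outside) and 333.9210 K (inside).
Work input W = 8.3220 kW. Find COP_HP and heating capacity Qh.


COP = 333.9210 / 72.0780 = 4.6328
Qh = 4.6328 * 8.3220 = 38.5539 kW

COP = 4.6328, Qh = 38.5539 kW


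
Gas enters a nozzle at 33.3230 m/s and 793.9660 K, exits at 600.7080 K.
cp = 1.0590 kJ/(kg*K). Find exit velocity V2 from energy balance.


dT = 193.2580 K
2*cp*1000*dT = 409320.4440
V1^2 = 1110.4223
V2 = sqrt(410430.8663) = 640.6488 m/s

640.6488 m/s


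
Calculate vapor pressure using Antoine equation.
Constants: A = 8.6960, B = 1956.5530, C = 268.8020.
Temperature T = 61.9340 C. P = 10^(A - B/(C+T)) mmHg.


C+T = 330.7360
B/(C+T) = 5.9158
log10(P) = 8.6960 - 5.9158 = 2.7802
P = 10^2.7802 = 602.9002 mmHg

602.9002 mmHg


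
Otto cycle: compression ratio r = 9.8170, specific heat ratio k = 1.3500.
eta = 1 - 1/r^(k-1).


r^(k-1) = 2.2243
eta = 1 - 1/2.2243 = 0.5504 = 55.0420%

55.0420%


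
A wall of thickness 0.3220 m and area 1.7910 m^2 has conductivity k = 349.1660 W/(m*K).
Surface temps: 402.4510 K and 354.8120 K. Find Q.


dT = 47.6390 K
Q = 349.1660 * 1.7910 * 47.6390 / 0.3220 = 92519.7176 W

92519.7176 W


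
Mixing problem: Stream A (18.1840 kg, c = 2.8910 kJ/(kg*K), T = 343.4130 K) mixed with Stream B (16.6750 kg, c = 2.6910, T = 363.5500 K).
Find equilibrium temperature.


num = 34366.5723
den = 97.4424
Tf = 352.6861 K

352.6861 K


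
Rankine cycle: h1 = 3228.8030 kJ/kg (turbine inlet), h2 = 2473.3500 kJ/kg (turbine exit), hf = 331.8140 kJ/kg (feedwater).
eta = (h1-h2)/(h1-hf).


W = 755.4530 kJ/kg
Q_in = 2896.9890 kJ/kg
eta = 0.2608 = 26.0772%

eta = 26.0772%


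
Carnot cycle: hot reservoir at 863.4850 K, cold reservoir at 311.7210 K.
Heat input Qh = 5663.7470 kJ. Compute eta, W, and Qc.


eta = 1 - 311.7210/863.4850 = 0.6390
W = 0.6390 * 5663.7470 = 3619.1152 kJ
Qc = 5663.7470 - 3619.1152 = 2044.6318 kJ

eta = 63.8997%, W = 3619.1152 kJ, Qc = 2044.6318 kJ


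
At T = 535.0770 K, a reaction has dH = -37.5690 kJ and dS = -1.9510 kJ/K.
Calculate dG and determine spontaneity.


T*dS = 535.0770 * -1.9510 = -1043.9352 kJ
dG = -37.5690 + 1043.9352 = 1006.3662 kJ (non-spontaneous)

dG = 1006.3662 kJ, non-spontaneous


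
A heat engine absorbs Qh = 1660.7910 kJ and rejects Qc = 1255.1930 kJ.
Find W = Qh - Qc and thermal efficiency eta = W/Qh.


W = 1660.7910 - 1255.1930 = 405.5980 kJ
eta = 405.5980 / 1660.7910 = 0.2442 = 24.4220%

W = 405.5980 kJ, eta = 24.4220%


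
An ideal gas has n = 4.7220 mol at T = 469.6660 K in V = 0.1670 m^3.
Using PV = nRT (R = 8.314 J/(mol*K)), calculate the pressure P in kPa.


P = nRT/V = 4.7220 * 8.314 * 469.6660 / 0.1670
= 18438.4804 / 0.1670 = 110410.0620 Pa = 110.4101 kPa

110.4101 kPa


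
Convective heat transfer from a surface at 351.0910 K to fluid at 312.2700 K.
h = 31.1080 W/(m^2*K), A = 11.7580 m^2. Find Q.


dT = 38.8210 K
Q = 31.1080 * 11.7580 * 38.8210 = 14199.4742 W

14199.4742 W


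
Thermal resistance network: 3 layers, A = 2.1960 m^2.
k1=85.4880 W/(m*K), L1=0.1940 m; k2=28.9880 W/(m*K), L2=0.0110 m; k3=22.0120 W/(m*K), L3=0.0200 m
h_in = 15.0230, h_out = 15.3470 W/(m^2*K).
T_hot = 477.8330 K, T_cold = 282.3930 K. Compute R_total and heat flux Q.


R_conv_in = 1/(15.0230*2.1960) = 0.0303
R_1 = 0.1940/(85.4880*2.1960) = 0.0010
R_2 = 0.0110/(28.9880*2.1960) = 0.0002
R_3 = 0.0200/(22.0120*2.1960) = 0.0004
R_conv_out = 1/(15.3470*2.1960) = 0.0297
R_total = 0.0616 K/W
Q = 195.4400 / 0.0616 = 3172.5466 W

R_total = 0.0616 K/W, Q = 3172.5466 W


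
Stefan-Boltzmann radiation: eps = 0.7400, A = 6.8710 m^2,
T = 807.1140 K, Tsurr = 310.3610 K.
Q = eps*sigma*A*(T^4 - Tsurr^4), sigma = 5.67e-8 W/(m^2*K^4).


T^4 = 4.2436e+11
Tsurr^4 = 9.2783e+09
Q = 0.7400 * 5.67e-8 * 6.8710 * 4.1509e+11 = 119666.7525 W

119666.7525 W


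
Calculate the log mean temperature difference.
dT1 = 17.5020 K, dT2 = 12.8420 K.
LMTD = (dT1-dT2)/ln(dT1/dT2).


dT1/dT2 = 1.3629
ln(dT1/dT2) = 0.3096
LMTD = 4.6600 / 0.3096 = 15.0520 K

15.0520 K


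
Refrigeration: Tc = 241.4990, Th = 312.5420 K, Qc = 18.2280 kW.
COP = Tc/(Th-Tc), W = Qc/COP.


COP = 241.4990 / 71.0430 = 3.3993
W = 18.2280 / 3.3993 = 5.3622 kW

COP = 3.3993, W = 5.3622 kW


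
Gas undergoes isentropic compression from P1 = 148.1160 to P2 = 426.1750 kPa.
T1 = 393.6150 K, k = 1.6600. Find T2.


(k-1)/k = 0.3976
(P2/P1)^exp = 1.5223
T2 = 393.6150 * 1.5223 = 599.1838 K

599.1838 K


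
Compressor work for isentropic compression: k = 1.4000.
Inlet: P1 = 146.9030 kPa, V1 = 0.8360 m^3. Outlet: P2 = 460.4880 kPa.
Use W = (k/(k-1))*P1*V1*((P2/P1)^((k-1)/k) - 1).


(k-1)/k = 0.2857
(P2/P1)^exp = 1.3860
W = 3.5000 * 146.9030 * 0.8360 * (1.3860 - 1) = 165.9239 kJ

165.9239 kJ


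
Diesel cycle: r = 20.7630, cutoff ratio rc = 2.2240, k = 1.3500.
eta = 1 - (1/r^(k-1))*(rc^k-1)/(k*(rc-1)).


r^(k-1) = 2.8910
rc^k = 2.9419
eta = 0.5935 = 59.3495%

59.3495%


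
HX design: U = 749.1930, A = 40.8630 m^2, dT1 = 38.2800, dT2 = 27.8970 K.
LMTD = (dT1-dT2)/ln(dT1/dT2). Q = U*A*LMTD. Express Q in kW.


LMTD = 32.8152 K
Q = 749.1930 * 40.8630 * 32.8152 = 1004612.9998 W = 1004.6130 kW

1004.6130 kW


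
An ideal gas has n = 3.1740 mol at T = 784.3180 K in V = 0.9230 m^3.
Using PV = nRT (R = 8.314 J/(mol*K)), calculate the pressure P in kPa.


P = nRT/V = 3.1740 * 8.314 * 784.3180 / 0.9230
= 20697.0822 / 0.9230 = 22423.7077 Pa = 22.4237 kPa

22.4237 kPa


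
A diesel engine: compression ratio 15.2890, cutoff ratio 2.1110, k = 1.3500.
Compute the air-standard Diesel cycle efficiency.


r^(k-1) = 2.5974
rc^k = 2.7419
eta = 0.5528 = 55.2849%

55.2849%


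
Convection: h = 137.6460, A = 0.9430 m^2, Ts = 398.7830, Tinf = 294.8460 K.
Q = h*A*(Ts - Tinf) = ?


dT = 103.9370 K
Q = 137.6460 * 0.9430 * 103.9370 = 13491.0411 W

13491.0411 W


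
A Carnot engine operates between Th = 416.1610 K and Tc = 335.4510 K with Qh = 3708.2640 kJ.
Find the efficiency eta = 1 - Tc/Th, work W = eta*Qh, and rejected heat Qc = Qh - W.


eta = 1 - 335.4510/416.1610 = 0.1939
W = 0.1939 * 3708.2640 = 719.1784 kJ
Qc = 3708.2640 - 719.1784 = 2989.0856 kJ

eta = 19.3939%, W = 719.1784 kJ, Qc = 2989.0856 kJ


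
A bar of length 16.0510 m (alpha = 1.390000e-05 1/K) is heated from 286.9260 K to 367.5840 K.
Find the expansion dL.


dT = 80.6580 K
dL = 1.390000e-05 * 16.0510 * 80.6580 = 0.017996 m
L_final = 16.068996 m

dL = 0.017996 m


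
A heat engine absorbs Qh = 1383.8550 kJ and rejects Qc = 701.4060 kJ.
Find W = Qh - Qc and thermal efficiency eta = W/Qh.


W = 1383.8550 - 701.4060 = 682.4490 kJ
eta = 682.4490 / 1383.8550 = 0.4932 = 49.3151%

W = 682.4490 kJ, eta = 49.3151%


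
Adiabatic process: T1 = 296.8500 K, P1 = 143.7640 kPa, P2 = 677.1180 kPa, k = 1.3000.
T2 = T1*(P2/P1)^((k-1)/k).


(k-1)/k = 0.2308
(P2/P1)^exp = 1.4299
T2 = 296.8500 * 1.4299 = 424.4710 K

424.4710 K


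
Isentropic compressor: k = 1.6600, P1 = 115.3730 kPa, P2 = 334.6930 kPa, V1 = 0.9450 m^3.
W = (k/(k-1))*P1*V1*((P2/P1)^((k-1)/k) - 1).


(k-1)/k = 0.3976
(P2/P1)^exp = 1.5272
W = 2.5152 * 115.3730 * 0.9450 * (1.5272 - 1) = 144.5754 kJ

144.5754 kJ


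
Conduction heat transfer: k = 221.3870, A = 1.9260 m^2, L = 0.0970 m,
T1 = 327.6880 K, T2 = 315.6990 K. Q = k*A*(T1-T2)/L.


dT = 11.9890 K
Q = 221.3870 * 1.9260 * 11.9890 / 0.0970 = 52701.0932 W

52701.0932 W


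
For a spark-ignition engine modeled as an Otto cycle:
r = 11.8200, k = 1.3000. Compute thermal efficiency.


r^(k-1) = 2.0979
eta = 1 - 1/2.0979 = 0.5233 = 52.3333%

52.3333%


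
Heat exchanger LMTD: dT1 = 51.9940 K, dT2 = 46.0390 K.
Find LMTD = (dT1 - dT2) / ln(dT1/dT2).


dT1/dT2 = 1.1293
ln(dT1/dT2) = 0.1216
LMTD = 5.9550 / 0.1216 = 48.9562 K

48.9562 K


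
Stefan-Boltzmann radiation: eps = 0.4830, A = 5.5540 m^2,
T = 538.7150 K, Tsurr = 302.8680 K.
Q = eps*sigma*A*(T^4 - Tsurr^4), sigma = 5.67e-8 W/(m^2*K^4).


T^4 = 8.4224e+10
Tsurr^4 = 8.4142e+09
Q = 0.4830 * 5.67e-8 * 5.5540 * 7.5810e+10 = 11530.8624 W

11530.8624 W


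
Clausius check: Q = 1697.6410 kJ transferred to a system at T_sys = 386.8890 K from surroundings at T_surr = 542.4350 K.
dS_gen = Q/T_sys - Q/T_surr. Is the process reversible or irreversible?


dS_sys = 1697.6410/386.8890 = 4.3879 kJ/K
dS_surr = -1697.6410/542.4350 = -3.1297 kJ/K
dS_gen = 4.3879 - 3.1297 = 1.2583 kJ/K (irreversible)

dS_gen = 1.2583 kJ/K, irreversible


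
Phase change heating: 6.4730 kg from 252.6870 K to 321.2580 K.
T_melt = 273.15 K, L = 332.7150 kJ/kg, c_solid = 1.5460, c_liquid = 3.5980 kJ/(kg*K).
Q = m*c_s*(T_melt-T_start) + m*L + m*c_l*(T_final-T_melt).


Q1 (sensible, solid) = 6.4730 * 1.5460 * 20.4630 = 204.7785 kJ
Q2 (latent) = 6.4730 * 332.7150 = 2153.6642 kJ
Q3 (sensible, liquid) = 6.4730 * 3.5980 * 48.1080 = 1120.4283 kJ
Q_total = 3478.8710 kJ

3478.8710 kJ


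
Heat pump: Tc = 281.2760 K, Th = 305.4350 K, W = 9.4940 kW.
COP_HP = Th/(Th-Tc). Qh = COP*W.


COP = 305.4350 / 24.1590 = 12.6427
Qh = 12.6427 * 9.4940 = 120.0298 kW

COP = 12.6427, Qh = 120.0298 kW


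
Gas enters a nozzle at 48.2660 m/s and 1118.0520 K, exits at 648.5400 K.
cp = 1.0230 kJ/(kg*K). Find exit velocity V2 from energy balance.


dT = 469.5120 K
2*cp*1000*dT = 960621.5520
V1^2 = 2329.6068
V2 = sqrt(962951.1588) = 981.3007 m/s

981.3007 m/s


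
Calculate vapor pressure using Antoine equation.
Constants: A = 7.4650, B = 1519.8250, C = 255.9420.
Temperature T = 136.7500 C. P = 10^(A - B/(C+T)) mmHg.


C+T = 392.6920
B/(C+T) = 3.8703
log10(P) = 7.4650 - 3.8703 = 3.5947
P = 10^3.5947 = 3933.0333 mmHg

3933.0333 mmHg


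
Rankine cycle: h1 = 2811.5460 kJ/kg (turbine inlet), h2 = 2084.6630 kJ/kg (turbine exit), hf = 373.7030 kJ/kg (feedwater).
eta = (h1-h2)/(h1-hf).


W = 726.8830 kJ/kg
Q_in = 2437.8430 kJ/kg
eta = 0.2982 = 29.8166%

eta = 29.8166%


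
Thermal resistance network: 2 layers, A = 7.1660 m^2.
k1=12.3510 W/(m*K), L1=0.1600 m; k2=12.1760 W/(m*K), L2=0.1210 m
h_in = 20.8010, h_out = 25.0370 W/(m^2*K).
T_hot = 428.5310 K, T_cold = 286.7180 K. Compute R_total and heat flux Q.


R_conv_in = 1/(20.8010*7.1660) = 0.0067
R_1 = 0.1600/(12.3510*7.1660) = 0.0018
R_2 = 0.1210/(12.1760*7.1660) = 0.0014
R_conv_out = 1/(25.0370*7.1660) = 0.0056
R_total = 0.0155 K/W
Q = 141.8130 / 0.0155 = 9162.8788 W

R_total = 0.0155 K/W, Q = 9162.8788 W


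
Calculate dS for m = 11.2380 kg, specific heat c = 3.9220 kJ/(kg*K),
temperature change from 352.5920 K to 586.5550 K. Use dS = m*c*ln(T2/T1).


T2/T1 = 1.6636
ln(T2/T1) = 0.5090
dS = 11.2380 * 3.9220 * 0.5090 = 22.4324 kJ/K

22.4324 kJ/K


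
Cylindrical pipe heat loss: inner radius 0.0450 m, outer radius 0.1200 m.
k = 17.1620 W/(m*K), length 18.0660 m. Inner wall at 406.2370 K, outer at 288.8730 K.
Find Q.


dT = 117.3640 K
ln(ro/ri) = 0.9808
Q = 2*pi*17.1620*18.0660*117.3640 / 0.9808 = 233104.8258 W

233104.8258 W


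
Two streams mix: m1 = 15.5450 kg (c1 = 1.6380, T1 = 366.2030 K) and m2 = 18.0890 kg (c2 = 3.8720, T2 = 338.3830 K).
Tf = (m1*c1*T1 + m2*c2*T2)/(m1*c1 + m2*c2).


num = 33025.0718
den = 95.5033
Tf = 345.8003 K

345.8003 K


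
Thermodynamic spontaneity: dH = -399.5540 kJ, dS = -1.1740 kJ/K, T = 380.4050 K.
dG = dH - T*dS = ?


T*dS = 380.4050 * -1.1740 = -446.5955 kJ
dG = -399.5540 + 446.5955 = 47.0415 kJ (non-spontaneous)

dG = 47.0415 kJ, non-spontaneous


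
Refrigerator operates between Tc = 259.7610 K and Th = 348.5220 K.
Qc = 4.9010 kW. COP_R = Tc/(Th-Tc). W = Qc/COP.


COP = 259.7610 / 88.7610 = 2.9265
W = 4.9010 / 2.9265 = 1.6747 kW

COP = 2.9265, W = 1.6747 kW


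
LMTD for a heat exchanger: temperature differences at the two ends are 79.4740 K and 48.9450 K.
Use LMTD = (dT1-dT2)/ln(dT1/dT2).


dT1/dT2 = 1.6237
ln(dT1/dT2) = 0.4847
LMTD = 30.5290 / 0.4847 = 62.9811 K

62.9811 K


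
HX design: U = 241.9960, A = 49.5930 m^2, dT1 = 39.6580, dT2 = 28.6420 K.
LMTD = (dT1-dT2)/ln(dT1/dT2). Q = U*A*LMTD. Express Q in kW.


LMTD = 33.8518 K
Q = 241.9960 * 49.5930 * 33.8518 = 406265.7662 W = 406.2658 kW

406.2658 kW


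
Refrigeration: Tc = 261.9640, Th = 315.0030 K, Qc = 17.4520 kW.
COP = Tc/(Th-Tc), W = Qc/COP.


COP = 261.9640 / 53.0390 = 4.9391
W = 17.4520 / 4.9391 = 3.5334 kW

COP = 4.9391, W = 3.5334 kW
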